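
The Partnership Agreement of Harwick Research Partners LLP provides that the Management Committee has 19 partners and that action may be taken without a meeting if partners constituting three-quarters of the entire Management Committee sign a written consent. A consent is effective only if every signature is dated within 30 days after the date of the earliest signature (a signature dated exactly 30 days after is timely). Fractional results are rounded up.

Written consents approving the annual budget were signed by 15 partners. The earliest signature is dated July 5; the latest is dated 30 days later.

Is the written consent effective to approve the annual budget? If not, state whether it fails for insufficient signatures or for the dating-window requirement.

Effective — both the signature and dating-window requirements are satisfied.

Signatures required: three-quarters of 19 — 3/4 of 19 = 14.25, rounded up to 15, so 15 needed; 15 signed. Sufficient.
Dating window: the latest signature is 30 days after the earliest; the limit is 30 days. Within the window.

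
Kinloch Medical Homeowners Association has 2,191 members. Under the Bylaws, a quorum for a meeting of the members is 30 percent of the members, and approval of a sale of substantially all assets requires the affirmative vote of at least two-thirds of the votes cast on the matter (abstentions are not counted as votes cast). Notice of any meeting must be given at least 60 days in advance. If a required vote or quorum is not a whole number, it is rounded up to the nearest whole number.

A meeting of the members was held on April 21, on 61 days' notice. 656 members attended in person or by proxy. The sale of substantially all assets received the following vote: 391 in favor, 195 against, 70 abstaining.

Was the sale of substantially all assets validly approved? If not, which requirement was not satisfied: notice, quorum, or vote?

Invalid — quorum requirement not satisfied.

Notice: 61 days given; 60 required. Satisfied.
Quorum: 30% of 2,191 = 657.30, rounded up to 658; 656 present. Not satisfied.
Vote: requires two-thirds of the votes cast (656 − 70 abstaining = 586); 2/3 of 586 = 390.67, rounded up to 391, so 391 needed; 391 in favor. Satisfied.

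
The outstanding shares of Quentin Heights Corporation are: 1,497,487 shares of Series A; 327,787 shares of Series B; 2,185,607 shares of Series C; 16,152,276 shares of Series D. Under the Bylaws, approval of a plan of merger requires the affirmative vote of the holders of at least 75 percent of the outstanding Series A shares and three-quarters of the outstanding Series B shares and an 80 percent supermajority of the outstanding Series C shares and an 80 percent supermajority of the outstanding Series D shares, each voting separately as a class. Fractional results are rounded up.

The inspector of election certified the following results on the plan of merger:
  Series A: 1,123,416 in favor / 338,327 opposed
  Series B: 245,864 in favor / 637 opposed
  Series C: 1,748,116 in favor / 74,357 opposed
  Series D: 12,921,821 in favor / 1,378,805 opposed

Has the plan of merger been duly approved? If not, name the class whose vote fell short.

Not approved — the Series C shares did not give the required vote.

Series A: 3/4 of 1497487 = 1123115.25, rounded up to 1123116; 1,123,116 required, 1,123,416 in favor — approved.
Series B: 3/4 of 327787 = 245840.25, rounded up to 245841; 245,841 required, 245,864 in favor — approved.
Series C: 4/5 of 2185607 = 1748485.60, rounded up to 1748486; 1,748,486 required, 1,748,116 in favor — not approved.
Series D: 4/5 of 16152276 = 12921820.80, rounded up to 12921821; 12,921,821 required, 12,921,821 in favor — approved.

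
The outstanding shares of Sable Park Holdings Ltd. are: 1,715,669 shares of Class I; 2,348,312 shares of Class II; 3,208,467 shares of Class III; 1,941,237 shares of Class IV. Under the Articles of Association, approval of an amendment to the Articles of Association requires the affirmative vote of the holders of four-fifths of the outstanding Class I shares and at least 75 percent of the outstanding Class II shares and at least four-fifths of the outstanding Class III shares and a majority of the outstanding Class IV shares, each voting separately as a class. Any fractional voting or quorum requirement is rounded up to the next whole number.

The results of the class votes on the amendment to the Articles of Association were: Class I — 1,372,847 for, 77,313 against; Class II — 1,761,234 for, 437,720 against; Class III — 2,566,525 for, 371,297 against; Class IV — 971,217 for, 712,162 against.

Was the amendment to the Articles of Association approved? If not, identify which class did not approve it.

Class I: 4/5 of 1715669 = 1372535.20, rounded up to 1372536; 1,372,536 required, 1,372,847 in favor — approved.
Class II: 3/4 of 2348312 = 1761234; 1,761,234 required, 1,761,234 in favor — approved.
Class III: 4/5 of 3208467 = 2566773.60, rounded up to 2566774; 2,566,774 required, 2,566,525 in favor — not approved.
Class IV: a majority of 1941237 is 970619; 970,619 required, 971,217 in favor — approved.

Not approved — the Class III shares did not give the required vote.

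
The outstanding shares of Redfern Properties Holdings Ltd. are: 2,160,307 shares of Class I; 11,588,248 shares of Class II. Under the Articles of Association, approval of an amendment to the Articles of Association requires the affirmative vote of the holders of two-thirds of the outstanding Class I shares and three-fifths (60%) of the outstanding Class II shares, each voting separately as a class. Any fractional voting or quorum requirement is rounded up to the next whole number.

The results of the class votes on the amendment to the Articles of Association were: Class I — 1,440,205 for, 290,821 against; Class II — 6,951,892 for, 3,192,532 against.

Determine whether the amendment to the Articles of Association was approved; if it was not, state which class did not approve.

Class I: 2/3 of 2160307 = 1440204.67, rounded up to 1440205; 1,440,205 required, 1,440,205 in favor — approved.
Class II: 3/5 of 11588248 = 6952948.80, rounded up to 6952949; 6,952,949 required, 6,951,892 in favor — not approved.

Not approved — the Class II shares did not give the required vote.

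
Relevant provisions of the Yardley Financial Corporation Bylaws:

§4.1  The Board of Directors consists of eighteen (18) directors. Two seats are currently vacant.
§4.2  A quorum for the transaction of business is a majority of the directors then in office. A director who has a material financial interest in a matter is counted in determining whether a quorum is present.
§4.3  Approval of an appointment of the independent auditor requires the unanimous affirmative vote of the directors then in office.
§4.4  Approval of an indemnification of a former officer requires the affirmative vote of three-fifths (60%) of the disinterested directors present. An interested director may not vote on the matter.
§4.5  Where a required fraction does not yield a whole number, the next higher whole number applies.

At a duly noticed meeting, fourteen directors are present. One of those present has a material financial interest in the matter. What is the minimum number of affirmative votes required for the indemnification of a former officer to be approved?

The indemnification of a former officer requires three-fifths of the disinterested directors present (14 − 1 = 13).
3/5 of 13 = 7.80, rounded up to 8.

8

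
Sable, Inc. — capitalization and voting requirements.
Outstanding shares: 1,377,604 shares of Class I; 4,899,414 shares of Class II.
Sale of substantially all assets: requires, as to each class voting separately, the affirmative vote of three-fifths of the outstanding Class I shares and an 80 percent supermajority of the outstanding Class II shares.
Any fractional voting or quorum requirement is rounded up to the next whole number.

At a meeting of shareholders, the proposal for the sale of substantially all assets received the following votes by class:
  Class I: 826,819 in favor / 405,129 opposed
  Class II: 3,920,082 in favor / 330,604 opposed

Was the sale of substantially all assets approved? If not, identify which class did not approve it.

Approved — every class gave the required vote.

Class I: 3/5 of 1377604 = 826562.40, rounded up to 826563; 826,563 required, 826,819 in favor — approved.
Class II: 4/5 of 4899414 = 3919531.20, rounded up to 3919532; 3,919,532 required, 3,920,082 in favor — approved.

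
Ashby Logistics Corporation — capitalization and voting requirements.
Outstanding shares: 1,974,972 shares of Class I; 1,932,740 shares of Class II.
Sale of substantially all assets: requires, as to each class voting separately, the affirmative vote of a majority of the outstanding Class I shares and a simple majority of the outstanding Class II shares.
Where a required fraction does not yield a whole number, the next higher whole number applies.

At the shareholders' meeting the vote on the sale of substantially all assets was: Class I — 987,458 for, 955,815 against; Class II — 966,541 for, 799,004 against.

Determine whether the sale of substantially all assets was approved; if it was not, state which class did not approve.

Class I: a majority of 1974972 is 987487; 987,487 required, 987,458 in favor — not approved.
Class II: a majority of 1932740 is 966371; 966,371 required, 966,541 in favor — approved.

Not approved — the Class I shares did not give the required vote.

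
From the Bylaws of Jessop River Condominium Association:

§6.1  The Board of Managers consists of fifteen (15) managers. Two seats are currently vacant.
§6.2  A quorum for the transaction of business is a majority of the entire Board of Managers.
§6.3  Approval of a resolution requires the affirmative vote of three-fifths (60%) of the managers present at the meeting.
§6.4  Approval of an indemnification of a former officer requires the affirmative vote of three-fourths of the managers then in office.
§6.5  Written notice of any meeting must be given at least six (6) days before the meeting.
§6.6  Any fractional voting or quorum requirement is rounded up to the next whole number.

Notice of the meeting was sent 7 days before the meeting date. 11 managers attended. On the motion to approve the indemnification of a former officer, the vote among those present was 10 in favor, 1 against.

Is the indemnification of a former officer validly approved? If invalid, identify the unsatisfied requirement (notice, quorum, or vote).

Notice: 7 days given; 6 required (7 ≥ 6). Satisfied.
Quorum: 11 present; quorum is 8. Satisfied.
Vote: the indemnification of a former officer requires three-fourths of the managers then in office (13). 3/4 of 13 = 9.75, rounded up to 10, so 10 affirmative votes are needed; 10 voted in favor. Satisfied.

Valid — all requirements satisfied.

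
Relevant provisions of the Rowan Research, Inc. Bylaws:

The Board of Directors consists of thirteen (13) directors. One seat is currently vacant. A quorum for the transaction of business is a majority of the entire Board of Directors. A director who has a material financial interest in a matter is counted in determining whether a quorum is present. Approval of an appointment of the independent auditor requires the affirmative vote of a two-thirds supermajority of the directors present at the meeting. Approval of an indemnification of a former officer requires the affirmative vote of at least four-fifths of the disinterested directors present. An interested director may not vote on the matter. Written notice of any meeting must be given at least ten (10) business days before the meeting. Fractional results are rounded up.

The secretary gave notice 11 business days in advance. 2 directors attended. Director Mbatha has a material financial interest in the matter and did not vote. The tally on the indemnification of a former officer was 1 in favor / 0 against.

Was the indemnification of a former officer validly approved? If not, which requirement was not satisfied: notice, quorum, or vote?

Notice: 11 business days given; 10 required (11 ≥ 10). Satisfied.
Quorum: 2 present (interested directors count toward quorum); quorum is 7. Not satisfied.
Vote: the indemnification of a former officer requires four-fifths of the disinterested directors present (2 − 1 = 1). 4/5 of 1 = 0.80, rounded up to 1, so 1 affirmative vote is needed; 1 voted in favor. Satisfied. (Moot — without a quorum no business can be validly transacted.)

Invalid — quorum requirement not satisfied.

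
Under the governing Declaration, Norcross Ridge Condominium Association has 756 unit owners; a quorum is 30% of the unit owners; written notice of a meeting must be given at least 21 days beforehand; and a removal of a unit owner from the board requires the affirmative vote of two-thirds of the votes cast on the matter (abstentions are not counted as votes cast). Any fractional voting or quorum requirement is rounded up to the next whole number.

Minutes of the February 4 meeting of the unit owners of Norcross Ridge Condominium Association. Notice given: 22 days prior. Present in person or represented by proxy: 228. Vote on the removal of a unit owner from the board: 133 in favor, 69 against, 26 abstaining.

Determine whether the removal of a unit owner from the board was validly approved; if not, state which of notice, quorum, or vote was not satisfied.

Invalid — vote requirement not satisfied.

Notice: 22 days given; 21 required. Satisfied.
Quorum: 30% of 756 = 226.80, rounded up to 227; 228 present. Satisfied.
Vote: requires two-thirds of the votes cast (228 − 26 abstaining = 202); 2/3 of 202 = 134.67, rounded up to 135, so 135 needed; 133 in favor. Not satisfied.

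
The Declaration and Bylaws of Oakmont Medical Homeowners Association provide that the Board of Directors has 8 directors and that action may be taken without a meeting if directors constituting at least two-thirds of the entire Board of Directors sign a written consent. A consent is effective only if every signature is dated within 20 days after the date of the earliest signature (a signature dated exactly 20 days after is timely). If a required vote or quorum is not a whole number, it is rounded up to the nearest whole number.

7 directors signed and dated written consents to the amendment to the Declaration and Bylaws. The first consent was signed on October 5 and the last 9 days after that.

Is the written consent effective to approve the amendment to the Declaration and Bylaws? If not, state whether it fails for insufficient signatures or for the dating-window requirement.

Effective — both the signature and dating-window requirements are satisfied.

Signatures required: at least two-thirds of 8 — 2/3 of 8 = 5.33, rounded up to 6, so 6 needed; 7 signed. Sufficient.
Dating window: the latest signature is 9 days after the earliest; the limit is 20 days. Within the window.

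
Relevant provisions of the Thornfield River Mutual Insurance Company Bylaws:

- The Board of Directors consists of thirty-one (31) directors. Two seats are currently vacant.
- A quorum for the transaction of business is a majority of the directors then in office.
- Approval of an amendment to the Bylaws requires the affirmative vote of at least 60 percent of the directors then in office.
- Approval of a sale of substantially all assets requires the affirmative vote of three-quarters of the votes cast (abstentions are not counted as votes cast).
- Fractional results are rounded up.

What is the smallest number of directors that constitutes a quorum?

15

A majority of 29 is 15.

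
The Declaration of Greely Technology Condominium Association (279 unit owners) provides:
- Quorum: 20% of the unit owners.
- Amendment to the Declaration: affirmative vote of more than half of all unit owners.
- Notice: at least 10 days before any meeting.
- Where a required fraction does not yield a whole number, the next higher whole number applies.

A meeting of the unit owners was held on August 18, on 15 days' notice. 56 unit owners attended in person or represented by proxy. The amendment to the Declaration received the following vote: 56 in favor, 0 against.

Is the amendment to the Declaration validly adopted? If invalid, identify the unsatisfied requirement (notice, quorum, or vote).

Notice: 15 days given; 10 required. Satisfied.
Quorum: 20% of 279 = 55.80, rounded up to 56; 56 present. Satisfied.
Vote: requires a majority of all unit owners (279); a majority of 279 is 140, so 140 needed; 56 in favor. Not satisfied.

Invalid — vote requirement not satisfied.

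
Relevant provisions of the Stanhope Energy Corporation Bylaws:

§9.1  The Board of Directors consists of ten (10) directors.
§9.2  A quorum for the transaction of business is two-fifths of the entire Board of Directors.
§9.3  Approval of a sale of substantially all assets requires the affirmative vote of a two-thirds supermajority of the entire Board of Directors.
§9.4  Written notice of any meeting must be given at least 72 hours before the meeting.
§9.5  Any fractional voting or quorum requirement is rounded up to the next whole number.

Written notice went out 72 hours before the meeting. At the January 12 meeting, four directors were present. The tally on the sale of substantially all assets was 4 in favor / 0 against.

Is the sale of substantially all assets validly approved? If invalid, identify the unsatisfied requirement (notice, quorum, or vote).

Invalid — vote requirement not satisfied.

Notice: 72 hours given; 72 required (72 ≥ 72). Satisfied.
Quorum: 4 present; quorum is 4. Satisfied.
Vote: the sale of substantially all assets requires two-thirds of the entire Board of Directors (10). 2/3 of 10 = 6.67, rounded up to 7, so 7 affirmative votes are needed; 4 voted in favor. Not satisfied.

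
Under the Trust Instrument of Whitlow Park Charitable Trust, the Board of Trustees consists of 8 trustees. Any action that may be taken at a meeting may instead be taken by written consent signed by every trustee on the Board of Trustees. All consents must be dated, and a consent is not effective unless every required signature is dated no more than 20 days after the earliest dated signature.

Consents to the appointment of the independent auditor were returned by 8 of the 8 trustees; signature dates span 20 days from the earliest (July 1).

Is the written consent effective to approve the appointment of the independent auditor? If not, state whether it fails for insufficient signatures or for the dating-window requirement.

Effective — both the signature and dating-window requirements are satisfied.

Signatures required: all of 8 — unanimous means all 8, so 8 needed; 8 signed. Sufficient.
Dating window: the latest signature is 20 days after the earliest; the limit is 20 days. Within the window.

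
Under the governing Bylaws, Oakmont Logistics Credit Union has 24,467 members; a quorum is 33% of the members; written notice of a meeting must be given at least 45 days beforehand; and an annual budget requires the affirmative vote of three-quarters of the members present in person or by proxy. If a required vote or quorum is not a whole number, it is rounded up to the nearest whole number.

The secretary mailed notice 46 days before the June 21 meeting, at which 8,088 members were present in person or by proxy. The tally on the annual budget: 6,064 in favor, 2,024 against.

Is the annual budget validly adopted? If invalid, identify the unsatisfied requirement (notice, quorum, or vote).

Notice: 46 days given; 45 required. Satisfied.
Quorum: 33% of 24,467 = 8,074.11, rounded up to 8,075; 8,088 present. Satisfied.
Vote: requires three-fourths of those present (8,088); 3/4 of 8088 = 6066, so 6,066 needed; 6,064 in favor. Not satisfied.

Invalid — vote requirement not satisfied.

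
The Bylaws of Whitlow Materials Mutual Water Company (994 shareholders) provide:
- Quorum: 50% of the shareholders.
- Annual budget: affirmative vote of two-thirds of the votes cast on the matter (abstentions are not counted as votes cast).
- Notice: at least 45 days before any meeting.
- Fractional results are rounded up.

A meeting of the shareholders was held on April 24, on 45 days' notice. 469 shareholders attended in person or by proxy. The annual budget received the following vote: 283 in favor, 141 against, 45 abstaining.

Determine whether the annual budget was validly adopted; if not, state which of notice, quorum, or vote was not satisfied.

Invalid — quorum requirement not satisfied.

Notice: 45 days given; 45 required. Satisfied.
Quorum: 50% of 994 = 497; 469 present. Not satisfied.
Vote: requires two-thirds of the votes cast (469 − 45 abstaining = 424); 2/3 of 424 = 282.67, rounded up to 283, so 283 needed; 283 in favor. Satisfied.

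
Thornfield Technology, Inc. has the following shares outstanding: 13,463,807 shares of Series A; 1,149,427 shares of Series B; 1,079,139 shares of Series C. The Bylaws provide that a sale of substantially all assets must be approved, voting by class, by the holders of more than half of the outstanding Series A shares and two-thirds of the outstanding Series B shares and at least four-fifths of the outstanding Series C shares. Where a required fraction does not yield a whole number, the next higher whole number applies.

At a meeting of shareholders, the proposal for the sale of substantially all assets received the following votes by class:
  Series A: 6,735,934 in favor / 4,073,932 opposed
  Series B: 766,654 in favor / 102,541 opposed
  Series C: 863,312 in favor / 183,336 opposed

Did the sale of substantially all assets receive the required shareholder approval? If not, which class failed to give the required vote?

Series A: a majority of 13463807 is 6731904; 6,731,904 required, 6,735,934 in favor — approved.
Series B: 2/3 of 1149427 = 766284.67, rounded up to 766285; 766,285 required, 766,654 in favor — approved.
Series C: 4/5 of 1079139 = 863311.20, rounded up to 863312; 863,312 required, 863,312 in favor — approved.

Approved — every class gave the required vote.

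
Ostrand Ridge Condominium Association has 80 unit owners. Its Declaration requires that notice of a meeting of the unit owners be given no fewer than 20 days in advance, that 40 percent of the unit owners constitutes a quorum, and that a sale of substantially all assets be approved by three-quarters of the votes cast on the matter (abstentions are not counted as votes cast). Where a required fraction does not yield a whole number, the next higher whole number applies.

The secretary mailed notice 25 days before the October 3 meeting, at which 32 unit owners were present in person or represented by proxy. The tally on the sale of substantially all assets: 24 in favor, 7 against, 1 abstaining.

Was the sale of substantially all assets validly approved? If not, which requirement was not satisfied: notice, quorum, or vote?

Valid — all requirements satisfied.

Notice: 25 days given; 20 required. Satisfied.
Quorum: 40% of 80 = 32; 32 present. Satisfied.
Vote: requires three-fourths of the votes cast (32 − 1 abstaining = 31); 3/4 of 31 = 23.25, rounded up to 24, so 24 needed; 24 in favor. Satisfied.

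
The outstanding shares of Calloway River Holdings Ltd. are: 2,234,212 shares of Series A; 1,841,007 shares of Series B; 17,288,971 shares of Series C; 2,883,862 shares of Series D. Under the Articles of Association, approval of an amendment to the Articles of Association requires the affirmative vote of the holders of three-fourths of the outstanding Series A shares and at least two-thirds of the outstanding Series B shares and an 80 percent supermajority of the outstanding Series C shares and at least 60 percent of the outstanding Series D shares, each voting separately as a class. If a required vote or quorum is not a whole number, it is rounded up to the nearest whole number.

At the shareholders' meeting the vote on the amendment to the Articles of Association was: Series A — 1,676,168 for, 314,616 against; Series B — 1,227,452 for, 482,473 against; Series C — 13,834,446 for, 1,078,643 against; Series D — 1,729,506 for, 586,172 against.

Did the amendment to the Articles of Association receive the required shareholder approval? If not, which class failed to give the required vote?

Not approved — the Series D shares did not give the required vote.

Series A: 3/4 of 2234212 = 1675659; 1,675,659 required, 1,676,168 in favor — approved.
Series B: 2/3 of 1841007 = 1227338; 1,227,338 required, 1,227,452 in favor — approved.
Series C: 4/5 of 17288971 = 13831176.80, rounded up to 13831177; 13,831,177 required, 13,834,446 in favor — approved.
Series D: 3/5 of 2883862 = 1730317.20, rounded up to 1730318; 1,730,318 required, 1,729,506 in favor — not approved.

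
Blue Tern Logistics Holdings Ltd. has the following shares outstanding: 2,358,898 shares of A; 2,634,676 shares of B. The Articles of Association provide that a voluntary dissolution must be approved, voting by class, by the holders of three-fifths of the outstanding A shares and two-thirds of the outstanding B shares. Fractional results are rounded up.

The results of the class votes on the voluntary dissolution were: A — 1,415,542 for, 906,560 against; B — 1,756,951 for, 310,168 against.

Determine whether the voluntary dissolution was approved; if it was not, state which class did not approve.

Approved — every class gave the required vote.

A: 3/5 of 2358898 = 1415338.80, rounded up to 1415339; 1,415,339 required, 1,415,542 in favor — approved.
B: 2/3 of 2634676 = 1756450.67, rounded up to 1756451; 1,756,451 required, 1,756,951 in favor — approved.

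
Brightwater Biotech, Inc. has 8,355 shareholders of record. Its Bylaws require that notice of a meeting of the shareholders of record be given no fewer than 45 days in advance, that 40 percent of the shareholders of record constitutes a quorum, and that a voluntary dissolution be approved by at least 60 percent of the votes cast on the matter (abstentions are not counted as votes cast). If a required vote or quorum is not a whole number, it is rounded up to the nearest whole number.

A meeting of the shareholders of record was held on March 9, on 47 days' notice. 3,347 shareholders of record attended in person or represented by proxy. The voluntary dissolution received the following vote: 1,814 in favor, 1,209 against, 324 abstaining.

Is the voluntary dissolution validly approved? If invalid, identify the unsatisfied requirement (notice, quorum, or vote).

Valid — all requirements satisfied.

Notice: 47 days given; 45 required. Satisfied.
Quorum: 40% of 8,355 = 3,342; 3,347 present. Satisfied.
Vote: requires three-fifths of the votes cast (3,347 − 324 abstaining = 3,023); 3/5 of 3023 = 1813.80, rounded up to 1814, so 1,814 needed; 1,814 in favor. Satisfied.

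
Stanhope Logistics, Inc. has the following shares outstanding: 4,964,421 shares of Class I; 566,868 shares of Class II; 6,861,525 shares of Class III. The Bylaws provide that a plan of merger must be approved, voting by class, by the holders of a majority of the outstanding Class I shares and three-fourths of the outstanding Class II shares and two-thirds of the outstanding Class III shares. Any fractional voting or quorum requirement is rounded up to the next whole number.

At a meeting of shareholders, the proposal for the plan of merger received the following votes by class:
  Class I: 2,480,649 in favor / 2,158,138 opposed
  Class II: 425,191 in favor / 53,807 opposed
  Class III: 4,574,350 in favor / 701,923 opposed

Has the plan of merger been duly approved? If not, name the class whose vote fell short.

Class I: a majority of 4964421 is 2482211; 2,482,211 required, 2,480,649 in favor — not approved.
Class II: 3/4 of 566868 = 425151; 425,151 required, 425,191 in favor — approved.
Class III: 2/3 of 6861525 = 4574350; 4,574,350 required, 4,574,350 in favor — approved.

Not approved — the Class I shares did not give the required vote.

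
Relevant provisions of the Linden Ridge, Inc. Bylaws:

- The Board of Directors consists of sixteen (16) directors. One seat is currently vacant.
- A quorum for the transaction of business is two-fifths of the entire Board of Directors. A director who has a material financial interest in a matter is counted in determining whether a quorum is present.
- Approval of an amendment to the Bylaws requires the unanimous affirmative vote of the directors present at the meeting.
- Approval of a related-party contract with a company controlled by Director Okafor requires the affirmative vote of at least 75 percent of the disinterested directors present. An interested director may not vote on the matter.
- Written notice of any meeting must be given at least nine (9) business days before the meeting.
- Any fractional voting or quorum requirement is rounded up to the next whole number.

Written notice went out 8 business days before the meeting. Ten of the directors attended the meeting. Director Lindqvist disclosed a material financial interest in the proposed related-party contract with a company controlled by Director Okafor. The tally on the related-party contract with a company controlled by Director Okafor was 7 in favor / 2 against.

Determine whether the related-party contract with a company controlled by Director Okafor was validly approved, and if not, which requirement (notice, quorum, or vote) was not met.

Invalid — notice requirement not satisfied.

Notice: 8 business days given; 9 required (8 < 9). Not satisfied.
Quorum: 10 present (interested directors count toward quorum); quorum is 7. Satisfied.
Vote: the related-party contract with a company controlled by Director Okafor requires three-fourths of the disinterested directors present (10 − 1 = 9). 3/4 of 9 = 6.75, rounded up to 7, so 7 affirmative votes are needed; 7 voted in favor. Satisfied.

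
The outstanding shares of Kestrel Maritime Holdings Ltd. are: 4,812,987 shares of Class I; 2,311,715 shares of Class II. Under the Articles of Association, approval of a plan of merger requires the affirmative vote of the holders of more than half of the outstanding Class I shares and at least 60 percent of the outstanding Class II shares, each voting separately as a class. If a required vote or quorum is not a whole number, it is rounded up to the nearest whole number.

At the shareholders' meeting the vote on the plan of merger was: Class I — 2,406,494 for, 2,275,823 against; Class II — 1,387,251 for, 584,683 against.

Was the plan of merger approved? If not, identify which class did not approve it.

Class I: a majority of 4812987 is 2406494; 2,406,494 required, 2,406,494 in favor — approved.
Class II: 3/5 of 2311715 = 1387029; 1,387,029 required, 1,387,251 in favor — approved.

Approved — every class gave the required vote.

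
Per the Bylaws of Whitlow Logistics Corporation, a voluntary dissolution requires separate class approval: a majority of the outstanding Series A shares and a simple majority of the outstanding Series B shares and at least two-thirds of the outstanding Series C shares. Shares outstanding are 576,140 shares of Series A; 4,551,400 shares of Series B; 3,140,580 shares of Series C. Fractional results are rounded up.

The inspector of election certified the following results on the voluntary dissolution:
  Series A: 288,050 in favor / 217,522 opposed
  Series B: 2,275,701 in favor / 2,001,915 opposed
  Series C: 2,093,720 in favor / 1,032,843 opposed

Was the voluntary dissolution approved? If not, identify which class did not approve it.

Series A: a majority of 576140 is 288071; 288,071 required, 288,050 in favor — not approved.
Series B: a majority of 4551400 is 2275701; 2,275,701 required, 2,275,701 in favor — approved.
Series C: 2/3 of 3140580 = 2093720; 2,093,720 required, 2,093,720 in favor — approved.

Not approved — the Series A shares did not give the required vote.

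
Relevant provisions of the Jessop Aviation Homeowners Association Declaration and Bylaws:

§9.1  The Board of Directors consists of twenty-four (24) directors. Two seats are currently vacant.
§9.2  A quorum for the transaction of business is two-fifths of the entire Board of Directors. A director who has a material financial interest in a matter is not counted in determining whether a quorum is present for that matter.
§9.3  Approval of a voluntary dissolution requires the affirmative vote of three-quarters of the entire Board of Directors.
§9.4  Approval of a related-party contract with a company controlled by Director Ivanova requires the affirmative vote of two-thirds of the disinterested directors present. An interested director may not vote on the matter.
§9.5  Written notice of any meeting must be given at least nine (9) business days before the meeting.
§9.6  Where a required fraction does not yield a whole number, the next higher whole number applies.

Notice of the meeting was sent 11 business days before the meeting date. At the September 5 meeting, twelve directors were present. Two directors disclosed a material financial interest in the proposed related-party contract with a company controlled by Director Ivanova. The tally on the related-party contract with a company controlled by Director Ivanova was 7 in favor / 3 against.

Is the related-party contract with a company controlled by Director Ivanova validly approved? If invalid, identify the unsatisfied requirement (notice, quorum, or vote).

Valid — all requirements satisfied.

Notice: 11 business days given; 9 required (11 ≥ 9). Satisfied.
Quorum: 12 present, but the 2 interested directors do not count, leaving 10. Quorum is 10. Satisfied.
Vote: the related-party contract with a company controlled by Director Ivanova requires two-thirds of the disinterested directors present (12 − 2 = 10). 2/3 of 10 = 6.67, rounded up to 7, so 7 affirmative votes are needed; 7 voted in favor. Satisfied.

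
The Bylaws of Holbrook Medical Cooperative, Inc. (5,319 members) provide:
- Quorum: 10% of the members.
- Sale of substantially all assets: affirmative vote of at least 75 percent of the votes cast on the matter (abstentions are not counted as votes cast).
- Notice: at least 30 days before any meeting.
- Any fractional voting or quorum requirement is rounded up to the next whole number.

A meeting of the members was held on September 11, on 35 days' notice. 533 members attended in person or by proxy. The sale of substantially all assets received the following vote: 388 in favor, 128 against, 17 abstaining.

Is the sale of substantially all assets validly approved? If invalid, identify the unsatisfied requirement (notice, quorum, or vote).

Notice: 35 days given; 30 required. Satisfied.
Quorum: 10% of 5,319 = 531.90, rounded up to 532; 533 present. Satisfied.
Vote: requires three-fourths of the votes cast (533 − 17 abstaining = 516); 3/4 of 516 = 387, so 387 needed; 388 in favor. Satisfied.

Valid — all requirements satisfied.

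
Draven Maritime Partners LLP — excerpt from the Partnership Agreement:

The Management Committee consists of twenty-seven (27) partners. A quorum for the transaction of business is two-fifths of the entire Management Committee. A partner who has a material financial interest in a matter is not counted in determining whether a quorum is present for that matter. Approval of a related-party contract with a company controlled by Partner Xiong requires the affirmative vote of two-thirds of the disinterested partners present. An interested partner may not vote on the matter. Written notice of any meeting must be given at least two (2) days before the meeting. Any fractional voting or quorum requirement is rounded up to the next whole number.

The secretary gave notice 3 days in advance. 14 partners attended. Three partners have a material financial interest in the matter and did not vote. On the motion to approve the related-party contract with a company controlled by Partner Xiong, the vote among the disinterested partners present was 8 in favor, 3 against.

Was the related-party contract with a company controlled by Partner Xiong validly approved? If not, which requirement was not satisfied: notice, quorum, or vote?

Notice: 3 days given; 2 required (3 ≥ 2). Satisfied.
Quorum: 14 present, but the 3 interested partners do not count, leaving 11. Quorum is 11. Satisfied.
Vote: the related-party contract with a company controlled by Partner Xiong requires two-thirds of the disinterested partners present (14 − 3 = 11). 2/3 of 11 = 7.33, rounded up to 8, so 8 affirmative votes are needed; 8 voted in favor. Satisfied.

Valid — all requirements satisfied.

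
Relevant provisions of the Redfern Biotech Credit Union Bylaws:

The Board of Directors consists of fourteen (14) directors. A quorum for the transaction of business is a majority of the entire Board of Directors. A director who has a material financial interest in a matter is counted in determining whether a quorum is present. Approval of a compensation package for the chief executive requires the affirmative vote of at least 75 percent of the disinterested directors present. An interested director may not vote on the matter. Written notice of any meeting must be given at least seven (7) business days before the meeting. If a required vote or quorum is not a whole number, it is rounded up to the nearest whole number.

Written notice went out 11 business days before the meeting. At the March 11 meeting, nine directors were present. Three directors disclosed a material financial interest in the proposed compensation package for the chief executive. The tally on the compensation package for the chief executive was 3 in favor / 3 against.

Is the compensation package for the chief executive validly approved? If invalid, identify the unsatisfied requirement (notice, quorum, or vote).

Notice: 11 business days given; 7 required (11 ≥ 7). Satisfied.
Quorum: 9 present (interested directors count toward quorum); quorum is 8. Satisfied.
Vote: the compensation package for the chief executive requires three-fourths of the disinterested directors present (9 − 3 = 6). 3/4 of 6 = 4.50, rounded up to 5, so 5 affirmative votes are needed; 3 voted in favor. Not satisfied.

Invalid — vote requirement not satisfied.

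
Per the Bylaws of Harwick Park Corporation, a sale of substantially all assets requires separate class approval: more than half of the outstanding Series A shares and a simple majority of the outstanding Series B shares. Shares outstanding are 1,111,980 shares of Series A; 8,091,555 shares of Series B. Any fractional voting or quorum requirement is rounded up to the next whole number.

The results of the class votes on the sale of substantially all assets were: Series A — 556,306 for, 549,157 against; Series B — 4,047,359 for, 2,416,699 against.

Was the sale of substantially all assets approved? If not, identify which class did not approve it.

Series A: a majority of 1111980 is 555991; 555,991 required, 556,306 in favor — approved.
Series B: a majority of 8091555 is 4045778; 4,045,778 required, 4,047,359 in favor — approved.

Approved — every class gave the required vote.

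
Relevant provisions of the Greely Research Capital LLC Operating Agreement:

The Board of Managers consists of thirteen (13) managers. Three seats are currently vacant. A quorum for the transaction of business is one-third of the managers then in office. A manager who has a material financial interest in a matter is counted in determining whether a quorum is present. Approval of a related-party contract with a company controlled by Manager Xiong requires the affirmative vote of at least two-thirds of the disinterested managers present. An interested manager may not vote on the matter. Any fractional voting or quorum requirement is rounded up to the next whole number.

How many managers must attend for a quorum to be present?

1/3 of 10 = 3.33, rounded up to 4.

4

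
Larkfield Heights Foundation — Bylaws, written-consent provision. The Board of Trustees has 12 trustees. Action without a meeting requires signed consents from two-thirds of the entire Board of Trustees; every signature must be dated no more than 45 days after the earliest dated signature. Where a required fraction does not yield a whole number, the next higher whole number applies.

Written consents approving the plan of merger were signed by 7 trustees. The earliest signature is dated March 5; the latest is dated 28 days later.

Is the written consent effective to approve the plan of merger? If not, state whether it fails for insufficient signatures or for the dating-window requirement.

Not effective — insufficient signatures.

Signatures required: two-thirds of 12 — 2/3 of 12 = 8, so 8 needed; 7 signed. Insufficient.
Dating window: the latest signature is 28 days after the earliest; the limit is 45 days. Within the window.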